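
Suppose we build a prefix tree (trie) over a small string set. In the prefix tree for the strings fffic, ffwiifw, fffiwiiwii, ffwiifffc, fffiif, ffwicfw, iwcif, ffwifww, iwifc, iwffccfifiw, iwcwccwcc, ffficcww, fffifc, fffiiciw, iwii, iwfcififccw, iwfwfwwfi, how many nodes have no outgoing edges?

A leaf is a node with no children — equivalently, the end of a word that is not a proper prefix of any other stored word.
Those words: "ffficcww", "fffifc", "fffiiciw", "fffiif", "fffiwiiwii", "ffwicfw", "ffwifww", "ffwiifffc", "ffwiifw", "iwcif", "iwcwccwcc", "iwfcififccw", "iwffccfifiw", "iwfwfwwfi", "iwifc", "iwii"
Leaf count: 16

16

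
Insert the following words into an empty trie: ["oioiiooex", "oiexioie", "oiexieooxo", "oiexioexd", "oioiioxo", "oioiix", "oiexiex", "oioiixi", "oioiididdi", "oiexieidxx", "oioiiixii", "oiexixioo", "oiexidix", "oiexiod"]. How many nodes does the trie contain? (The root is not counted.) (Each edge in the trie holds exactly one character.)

Trace insertions, counting only characters that open a new branch:
  "oioiiooex" → 9 new (o, i, o, i, i, o, o, e, x)
  "oiexioie" → prefix "oi" already present; 6 new (e, x, i, o, i, e)
  "oiexieooxo" → prefix "oiexi" already present; 5 new (e, o, o, x, o)
  "oiexioexd" → prefix "oiexio" already present; 3 new (e, x, d)
  "oioiioxo" → prefix "oioiio" already present; 2 new (x, o)
  "oioiix" → prefix "oioii" already present; 1 new (x)
  "oiexiex" → prefix "oiexie" already present; 1 new (x)
  "oioiixi" → prefix "oioiix" already present; 1 new (i)
  "oioiididdi" → prefix "oioii" already present; 5 new (d, i, d, d, i)
  "oiexieidxx" → prefix "oiexie" already present; 4 new (i, d, x, x)
  "oioiiixii" → prefix "oioii" already present; 4 new (i, x, i, i)
  "oiexixioo" → prefix "oiexi" already present; 4 new (x, i, o, o)
  "oiexidix" → prefix "oiexi" already present; 3 new (d, i, x)
  "oiexiod" → prefix "oiexio" already present; 1 new (d)
Total nodes = 9 + 6 + 5 + 3 + 2 + 1 + 1 + 1 + 5 + 4 + 4 + 4 + 3 + 1 = 49

49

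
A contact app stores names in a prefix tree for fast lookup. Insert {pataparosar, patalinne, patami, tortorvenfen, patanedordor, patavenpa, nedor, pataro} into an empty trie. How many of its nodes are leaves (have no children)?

8

Leaves are exactly the stored words that no other stored word extends.
Those words: "nedor", "patalinne", "patami", "patanedordor", "pataparosar", "pataro", "patavenpa", "tortorvenfen"
Leaf count: 8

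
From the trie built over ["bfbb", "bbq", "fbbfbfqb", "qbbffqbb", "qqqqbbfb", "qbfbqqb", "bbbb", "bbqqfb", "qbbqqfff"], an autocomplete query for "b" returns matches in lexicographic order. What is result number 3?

bbqqfb

Words with prefix "b", in lexicographic order: "bbbb", "bbq", "bbqqfb", "bfbb"
The 3rd is bbqqfb.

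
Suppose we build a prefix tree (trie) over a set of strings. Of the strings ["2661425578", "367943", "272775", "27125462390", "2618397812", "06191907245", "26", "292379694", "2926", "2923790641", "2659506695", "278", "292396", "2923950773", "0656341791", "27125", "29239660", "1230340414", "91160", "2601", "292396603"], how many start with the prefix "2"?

Filter for entries beginning with "2":
Matches: "26", "2601", "2618397812", "2659506695", "2661425578", "27125", "27125462390", "272775", "278", "2923790641", "292379694", "2923950773", "292396", "29239660", "292396603", "2926"
Count: 16

16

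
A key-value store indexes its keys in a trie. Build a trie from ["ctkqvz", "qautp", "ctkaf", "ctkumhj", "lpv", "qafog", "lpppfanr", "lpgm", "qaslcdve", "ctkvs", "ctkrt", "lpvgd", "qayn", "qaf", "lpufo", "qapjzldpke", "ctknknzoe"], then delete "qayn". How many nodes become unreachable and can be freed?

Walk "qayn" from the leaf back toward the root, removing each node that no remaining word uses.
The suffix "yn" (2 nodes) is used only by "qayn"; the node for "qa" still has the child "u", so pruning stops there.
Nodes removed: 2

2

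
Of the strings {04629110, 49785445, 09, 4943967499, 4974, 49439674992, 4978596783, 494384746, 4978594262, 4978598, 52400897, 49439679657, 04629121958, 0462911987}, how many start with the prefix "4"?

Walk to "4"; the words in its subtree are exactly those with that prefix.
Matches: "494384746", "4943967499", "49439674992", "49439679657", "4974", "49785445", "4978594262", "4978596783", "4978598"
Count: 9

9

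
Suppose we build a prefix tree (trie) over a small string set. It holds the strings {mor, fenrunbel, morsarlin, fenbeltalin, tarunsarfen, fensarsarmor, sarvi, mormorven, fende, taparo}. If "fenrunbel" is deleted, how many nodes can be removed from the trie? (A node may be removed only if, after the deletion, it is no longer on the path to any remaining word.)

6

A node on "fenrunbel"'s path can go only if nothing else ends at it or branches off below it.
The suffix "runbel" (6 nodes) is used only by "fenrunbel"; the node for "fen" still has the child "b", so pruning stops there.
Nodes removed: 6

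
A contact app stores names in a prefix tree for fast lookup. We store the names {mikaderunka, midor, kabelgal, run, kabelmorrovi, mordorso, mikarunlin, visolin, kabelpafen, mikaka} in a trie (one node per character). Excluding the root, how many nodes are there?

59

For each word, the new-node count is its length minus the longest prefix already in the trie:
  "mikaderunka" → 11 new (m, i, k, a, d, e, r, u, n, k, a)
  "midor" → prefix "mi" already present; 3 new (d, o, r)
  "kabelgal" → 8 new (k, a, b, e, l, g, a, l)
  "run" → 3 new (r, u, n)
  "kabelmorrovi" → prefix "kabel" already present; 7 new (m, o, r, r, o, v, i)
  "mordorso" → prefix "m" already present; 7 new (o, r, d, o, r, s, o)
  "mikarunlin" → prefix "mika" already present; 6 new (r, u, n, l, i, n)
  "visolin" → 7 new (v, i, s, o, l, i, n)
  "kabelpafen" → prefix "kabel" already present; 5 new (p, a, f, e, n)
  "mikaka" → prefix "mika" already present; 2 new (k, a)
Total nodes = 11 + 3 + 8 + 3 + 7 + 7 + 6 + 7 + 5 + 2 = 59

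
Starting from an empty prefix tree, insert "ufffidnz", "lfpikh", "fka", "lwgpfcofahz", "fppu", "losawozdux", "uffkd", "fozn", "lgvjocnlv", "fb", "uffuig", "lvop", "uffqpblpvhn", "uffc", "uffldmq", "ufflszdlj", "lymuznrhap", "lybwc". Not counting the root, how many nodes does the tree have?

89

Trace insertions, counting only characters that open a new branch:
  "ufffidnz" → 8 new (u, f, f, f, i, d, n, z)
  "lfpikh" → 6 new (l, f, p, i, k, h)
  "fka" → 3 new (f, k, a)
  "lwgpfcofahz" → prefix "l" already present; 10 new (w, g, p, f, c, o, f, a, h, z)
  "fppu" → prefix "f" already present; 3 new (p, p, u)
  "losawozdux" → prefix "l" already present; 9 new (o, s, a, w, o, z, d, u, x)
  "uffkd" → prefix "uff" already present; 2 new (k, d)
  "fozn" → prefix "f" already present; 3 new (o, z, n)
  "lgvjocnlv" → prefix "l" already present; 8 new (g, v, j, o, c, n, l, v)
  "fb" → prefix "f" already present; 1 new (b)
  "uffuig" → prefix "uff" already present; 3 new (u, i, g)
  "lvop" → prefix "l" already present; 3 new (v, o, p)
  "uffqpblpvhn" → prefix "uff" already present; 8 new (q, p, b, l, p, v, h, n)
  "uffc" → prefix "uff" already present; 1 new (c)
  "uffldmq" → prefix "uff" already present; 4 new (l, d, m, q)
  "ufflszdlj" → prefix "uffl" already present; 5 new (s, z, d, l, j)
  "lymuznrhap" → prefix "l" already present; 9 new (y, m, u, z, n, r, h, a, p)
  "lybwc" → prefix "ly" already present; 3 new (b, w, c)
Total nodes = 8 + 6 + 3 + 10 + 3 + 9 + 2 + 3 + 8 + 1 + 3 + 3 + 8 + 1 + 4 + 5 + 9 + 3 = 89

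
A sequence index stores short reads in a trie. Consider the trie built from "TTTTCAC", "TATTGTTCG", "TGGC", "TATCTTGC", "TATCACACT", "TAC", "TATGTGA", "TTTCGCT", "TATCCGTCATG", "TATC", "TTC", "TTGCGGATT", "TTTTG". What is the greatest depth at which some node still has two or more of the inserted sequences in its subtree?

The deepest shared node is where two words last agree before diverging.
"TATC" and "TATCACACT" agree on "TATC" (4 characters) before diverging; nothing deeper is shared.
Longest shared-prefix length: 4

4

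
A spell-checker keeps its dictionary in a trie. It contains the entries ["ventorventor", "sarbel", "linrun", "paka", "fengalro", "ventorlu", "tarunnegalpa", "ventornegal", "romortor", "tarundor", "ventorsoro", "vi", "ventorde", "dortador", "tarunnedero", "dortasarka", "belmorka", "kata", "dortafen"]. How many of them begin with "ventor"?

5

Traverse to the node for "ventor", then collect every word in that subtree.
Matches: "ventorde", "ventorlu", "ventornegal", "ventorsoro", "ventorventor"
Count: 5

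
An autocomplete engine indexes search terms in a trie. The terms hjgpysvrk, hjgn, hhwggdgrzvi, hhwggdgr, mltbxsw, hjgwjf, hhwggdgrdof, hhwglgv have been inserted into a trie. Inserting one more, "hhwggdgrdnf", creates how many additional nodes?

"hhwggdgrd" is already a path in the trie; the remaining "nf" must be added.
New nodes needed: |"hhwggdgrdnf"| − 9 = 11 − 9 = 2.

2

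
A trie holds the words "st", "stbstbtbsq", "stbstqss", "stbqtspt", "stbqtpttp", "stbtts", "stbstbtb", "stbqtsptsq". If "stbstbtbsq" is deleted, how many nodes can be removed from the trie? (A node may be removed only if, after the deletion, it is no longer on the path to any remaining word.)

2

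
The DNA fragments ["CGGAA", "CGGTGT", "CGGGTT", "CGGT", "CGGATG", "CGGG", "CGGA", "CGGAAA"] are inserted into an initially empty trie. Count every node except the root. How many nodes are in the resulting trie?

14

Count nodes per top-level branch (shared prefixes stored once):
  'C'-branch (CGGA, CGGAA, CGGAAA, CGGATG, CGGG, CGGGTT, CGGT, CGGTGT): 14 nodes
Sum: 14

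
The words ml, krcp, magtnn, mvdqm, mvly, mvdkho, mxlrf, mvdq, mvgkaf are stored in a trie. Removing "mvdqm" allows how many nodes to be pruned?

Walk "mvdqm" from the leaf back toward the root, removing each node that no remaining word uses.
The suffix "m" (1 node) is used only by "mvdqm"; "mvdq" is itself a stored word, so pruning stops there.
Nodes removed: 1

1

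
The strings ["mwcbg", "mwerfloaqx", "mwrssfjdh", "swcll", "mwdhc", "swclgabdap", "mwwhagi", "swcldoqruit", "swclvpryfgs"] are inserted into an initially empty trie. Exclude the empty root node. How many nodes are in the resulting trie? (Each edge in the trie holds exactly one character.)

Count nodes per top-level branch (shared prefixes stored once):
  'm'-branch (mwcbg, mwdhc, mwerfloaqx, mwrssfjdh, mwwhagi): 28 nodes
  's'-branch (swcldoqruit, swclgabdap, swcll, swclvpryfgs): 25 nodes
Sum: 53

53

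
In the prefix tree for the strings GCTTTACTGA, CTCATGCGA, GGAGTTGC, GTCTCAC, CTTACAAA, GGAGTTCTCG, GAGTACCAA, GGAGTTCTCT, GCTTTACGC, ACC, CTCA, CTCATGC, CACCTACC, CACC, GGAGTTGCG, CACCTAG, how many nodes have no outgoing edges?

12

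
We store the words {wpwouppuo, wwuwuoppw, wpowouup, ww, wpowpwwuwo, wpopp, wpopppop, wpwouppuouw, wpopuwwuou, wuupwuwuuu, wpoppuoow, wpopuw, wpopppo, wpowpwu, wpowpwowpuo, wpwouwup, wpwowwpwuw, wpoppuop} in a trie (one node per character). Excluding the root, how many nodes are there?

Trace insertions, counting only characters that open a new branch:
  "wpwouppuo" → 9 new (w, p, w, o, u, p, p, u, o)
  "wwuwuoppw" → prefix "w" already present; 8 new (w, u, w, u, o, p, p, w)
  "wpowouup" → prefix "wp" already present; 6 new (o, w, o, u, u, p)
  "ww" → prefix "ww" already present; 0 new (none)
  "wpowpwwuwo" → prefix "wpow" already present; 6 new (p, w, w, u, w, o)
  "wpopp" → prefix "wpo" already present; 2 new (p, p)
  "wpopppop" → prefix "wpopp" already present; 3 new (p, o, p)
  "wpwouppuouw" → prefix "wpwouppuo" already present; 2 new (u, w)
  "wpopuwwuou" → prefix "wpop" already present; 6 new (u, w, w, u, o, u)
  "wuupwuwuuu" → prefix "w" already present; 9 new (u, u, p, w, u, w, u, u, u)
  "wpoppuoow" → prefix "wpopp" already present; 4 new (u, o, o, w)
  "wpopuw" → prefix "wpopuw" already present; 0 new (none)
  "wpopppo" → prefix "wpopppo" already present; 0 new (none)
  "wpowpwu" → prefix "wpowpw" already present; 1 new (u)
  "wpowpwowpuo" → prefix "wpowpw" already present; 5 new (o, w, p, u, o)
  "wpwouwup" → prefix "wpwou" already present; 3 new (w, u, p)
  "wpwowwpwuw" → prefix "wpwo" already present; 6 new (w, w, p, w, u, w)
  "wpoppuop" → prefix "wpoppuo" already present; 1 new (p)
Total nodes = 9 + 8 + 6 + 0 + 6 + 2 + 3 + 2 + 6 + 9 + 4 + 0 + 0 + 1 + 5 + 3 + 6 + 1 = 71

71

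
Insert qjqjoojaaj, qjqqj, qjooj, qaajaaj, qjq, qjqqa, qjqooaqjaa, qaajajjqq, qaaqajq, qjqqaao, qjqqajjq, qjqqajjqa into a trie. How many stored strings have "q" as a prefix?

12

Filter for entries beginning with "q":
Matches: "qaajaaj", "qaajajjqq", "qaaqajq", "qjooj", "qjq", "qjqjoojaaj", "qjqooaqjaa", "qjqqa", "qjqqaao", "qjqqajjq", "qjqqajjqa", "qjqqj"
Count: 12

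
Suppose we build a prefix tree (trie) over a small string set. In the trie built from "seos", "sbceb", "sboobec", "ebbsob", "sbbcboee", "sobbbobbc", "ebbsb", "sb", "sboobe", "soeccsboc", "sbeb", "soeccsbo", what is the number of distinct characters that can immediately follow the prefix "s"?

3

The children of the "s" node are the distinct next characters among strings starting with "s".
Characters that immediately follow "s" among the stored strings: {b, e, o}.
That node has 3 child edges.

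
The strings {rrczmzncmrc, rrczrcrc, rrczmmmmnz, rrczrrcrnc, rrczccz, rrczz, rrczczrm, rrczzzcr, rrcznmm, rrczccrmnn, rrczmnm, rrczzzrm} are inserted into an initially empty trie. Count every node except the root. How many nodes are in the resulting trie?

46

Insert word by word; a character creates a node only if that edge doesn't already exist:
  "rrczmzncmrc" → 11 new (r, r, c, z, m, z, n, c, m, r, c)
  "rrczrcrc" → prefix "rrcz" already present; 4 new (r, c, r, c)
  "rrczmmmmnz" → prefix "rrczm" already present; 5 new (m, m, m, n, z)
  "rrczrrcrnc" → prefix "rrczr" already present; 5 new (r, c, r, n, c)
  "rrczccz" → prefix "rrcz" already present; 3 new (c, c, z)
  "rrczz" → prefix "rrcz" already present; 1 new (z)
  "rrczczrm" → prefix "rrczc" already present; 3 new (z, r, m)
  "rrczzzcr" → prefix "rrczz" already present; 3 new (z, c, r)
  "rrcznmm" → prefix "rrcz" already present; 3 new (n, m, m)
  "rrczccrmnn" → prefix "rrczcc" already present; 4 new (r, m, n, n)
  "rrczmnm" → prefix "rrczm" already present; 2 new (n, m)
  "rrczzzrm" → prefix "rrczzz" already present; 2 new (r, m)
Total nodes = 11 + 4 + 5 + 5 + 3 + 1 + 3 + 3 + 3 + 4 + 2 + 2 = 46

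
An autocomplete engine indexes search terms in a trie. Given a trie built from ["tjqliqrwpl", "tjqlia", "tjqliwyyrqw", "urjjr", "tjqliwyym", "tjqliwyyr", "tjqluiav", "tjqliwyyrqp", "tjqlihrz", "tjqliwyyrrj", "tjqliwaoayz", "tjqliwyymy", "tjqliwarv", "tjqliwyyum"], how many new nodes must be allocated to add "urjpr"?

The longest prefix of "urjpr" already in the trie is "urj" (length 3).
So 5 − 3 = 2 new nodes.

2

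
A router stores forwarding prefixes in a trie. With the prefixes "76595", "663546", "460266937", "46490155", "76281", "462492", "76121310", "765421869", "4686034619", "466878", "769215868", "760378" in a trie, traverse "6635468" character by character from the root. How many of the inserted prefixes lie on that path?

Check each prefix of "6635468" against the stored set — each match is an end-marker on the path.
Prefixes of the query that are stored words: "663546"
Count: 1

1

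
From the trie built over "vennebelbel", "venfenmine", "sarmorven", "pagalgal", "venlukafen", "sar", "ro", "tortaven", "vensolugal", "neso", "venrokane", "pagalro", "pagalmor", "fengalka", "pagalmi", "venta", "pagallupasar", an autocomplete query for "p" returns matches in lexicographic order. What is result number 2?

DFS of the "p" subtree visits, in order: "pagalgal", "pagallupasar", "pagalmi", "pagalmor", "pagalro"
Position 2: pagallupasar

pagallupasar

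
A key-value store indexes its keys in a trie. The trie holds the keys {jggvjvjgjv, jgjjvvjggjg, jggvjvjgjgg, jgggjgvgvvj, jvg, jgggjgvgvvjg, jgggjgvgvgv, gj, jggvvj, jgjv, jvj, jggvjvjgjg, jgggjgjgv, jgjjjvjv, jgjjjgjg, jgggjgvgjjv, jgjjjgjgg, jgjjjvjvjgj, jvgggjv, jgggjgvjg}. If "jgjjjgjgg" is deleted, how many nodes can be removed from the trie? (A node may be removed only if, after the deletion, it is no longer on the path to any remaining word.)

1

A node on "jgjjjgjgg"'s path can go only if nothing else ends at it or branches off below it.
The suffix "g" (1 node) is used only by "jgjjjgjgg"; "jgjjjgjg" is itself a stored word, so pruning stops there.
Nodes removed: 1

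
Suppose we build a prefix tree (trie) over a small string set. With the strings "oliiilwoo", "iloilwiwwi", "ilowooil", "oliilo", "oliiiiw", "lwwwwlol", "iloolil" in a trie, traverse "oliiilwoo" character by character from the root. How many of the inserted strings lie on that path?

Check each prefix of "oliiilwoo" against the stored set — each match is an end-marker on the path.
Prefixes of the query that are stored words: "oliiilwoo"
Count: 1

1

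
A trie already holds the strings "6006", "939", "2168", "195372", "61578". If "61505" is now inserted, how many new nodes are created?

Walking "61505" from the root, the first 3 characters ("615") follow existing edges; "0" is the first miss.
So 5 − 3 = 2 new nodes.

2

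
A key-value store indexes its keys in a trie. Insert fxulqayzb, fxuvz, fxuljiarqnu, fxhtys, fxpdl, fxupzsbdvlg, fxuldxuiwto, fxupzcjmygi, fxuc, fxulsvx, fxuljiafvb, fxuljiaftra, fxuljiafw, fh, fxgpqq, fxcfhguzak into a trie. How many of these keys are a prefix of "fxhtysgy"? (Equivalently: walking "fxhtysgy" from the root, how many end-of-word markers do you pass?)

1

Check each prefix of "fxhtysgy" against the stored set — each match is an end-marker on the path.
Prefixes of the query that are stored words: "fxhtys"
Count: 1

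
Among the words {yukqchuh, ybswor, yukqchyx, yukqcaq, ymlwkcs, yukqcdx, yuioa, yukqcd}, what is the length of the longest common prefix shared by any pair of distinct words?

Equivalently: take the maximum, over all pairs, of their longest common prefix length.
e.g. "yukqcd" and "yukqcdx" share the prefix "yukqcd" of length 6; no pair shares a longer one.
Longest shared-prefix length: 6

6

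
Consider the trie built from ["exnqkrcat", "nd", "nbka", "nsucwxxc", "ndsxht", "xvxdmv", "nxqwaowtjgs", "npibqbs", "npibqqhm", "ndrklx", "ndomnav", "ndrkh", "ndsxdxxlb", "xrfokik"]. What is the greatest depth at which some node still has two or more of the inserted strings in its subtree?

Equivalently: take the maximum, over all pairs, of their longest common prefix length.
e.g. "npibqbs" and "npibqqhm" share the prefix "npibq" of length 5; no pair shares a longer one.
Longest shared-prefix length: 5

5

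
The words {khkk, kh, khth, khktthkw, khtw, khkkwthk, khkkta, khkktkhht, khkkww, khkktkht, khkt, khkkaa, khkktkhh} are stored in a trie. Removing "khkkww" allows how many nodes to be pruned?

1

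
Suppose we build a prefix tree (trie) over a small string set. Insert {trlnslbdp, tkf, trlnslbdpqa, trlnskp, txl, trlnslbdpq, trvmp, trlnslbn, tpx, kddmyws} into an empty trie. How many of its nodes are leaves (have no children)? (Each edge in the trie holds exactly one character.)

8

A leaf is a node with no children — equivalently, the end of a word that is not a proper prefix of any other stored word.
Those words: "kddmyws", "tkf", "tpx", "trlnskp", "trlnslbdpqa", "trlnslbn", "trvmp", "txl"
Leaf count: 8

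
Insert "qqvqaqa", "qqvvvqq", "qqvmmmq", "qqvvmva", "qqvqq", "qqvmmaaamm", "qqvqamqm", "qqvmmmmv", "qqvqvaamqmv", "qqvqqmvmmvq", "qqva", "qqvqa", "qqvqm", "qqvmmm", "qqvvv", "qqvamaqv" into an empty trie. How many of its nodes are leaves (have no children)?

A leaf is a node with no children — equivalently, the end of a word that is not a proper prefix of any other stored word.
Those words: "qqvamaqv", "qqvmmaaamm", "qqvmmmmv", "qqvmmmq", "qqvqamqm", "qqvqaqa", "qqvqm", "qqvqqmvmmvq", "qqvqvaamqmv", "qqvvmva", "qqvvvqq"
Leaf count: 11

11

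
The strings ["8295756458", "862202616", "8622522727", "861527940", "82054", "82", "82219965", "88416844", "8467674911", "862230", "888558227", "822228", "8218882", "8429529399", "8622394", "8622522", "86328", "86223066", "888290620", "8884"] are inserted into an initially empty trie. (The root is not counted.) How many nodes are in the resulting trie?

Count nodes per top-level branch (shared prefixes stored once):
  '8'-branch (82, 82054, 8218882, 82219965, 822228, 8295756458, 8429529399, 8467674911, 861527940, 862202616, 862230, 86223066, 8622394, 8622522, 8622522727, 86328, 88416844, 888290620, 8884, 888558227): 95 nodes
Sum: 95

95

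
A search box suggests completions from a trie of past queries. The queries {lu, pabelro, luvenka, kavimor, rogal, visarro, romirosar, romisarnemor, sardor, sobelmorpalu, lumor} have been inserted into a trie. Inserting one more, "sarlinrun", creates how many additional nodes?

Walking "sarlinrun" from the root, the first 3 characters ("sar") follow existing edges; "l" is the first miss.
So 9 − 3 = 6 new nodes.

6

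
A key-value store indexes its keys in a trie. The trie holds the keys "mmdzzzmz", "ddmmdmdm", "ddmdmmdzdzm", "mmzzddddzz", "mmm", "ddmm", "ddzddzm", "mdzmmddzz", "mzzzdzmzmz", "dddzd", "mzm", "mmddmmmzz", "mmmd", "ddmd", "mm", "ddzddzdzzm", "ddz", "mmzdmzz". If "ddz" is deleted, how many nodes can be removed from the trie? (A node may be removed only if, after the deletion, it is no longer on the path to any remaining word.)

Walk "ddz" from the leaf back toward the root, removing each node that no remaining word uses.
Every node on "ddz" is still needed (e.g. by "ddzddzm"), so nothing is freed.
Nodes removed: 0

0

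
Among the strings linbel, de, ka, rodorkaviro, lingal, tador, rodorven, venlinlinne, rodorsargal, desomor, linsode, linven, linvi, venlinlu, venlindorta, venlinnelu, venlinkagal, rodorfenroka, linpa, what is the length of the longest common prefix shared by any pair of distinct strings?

The deepest shared node is where two words last agree before diverging.
e.g. "venlinlinne" and "venlinlu" share the prefix "venlinl" of length 7; no pair shares a longer one.
Longest shared-prefix length: 7

7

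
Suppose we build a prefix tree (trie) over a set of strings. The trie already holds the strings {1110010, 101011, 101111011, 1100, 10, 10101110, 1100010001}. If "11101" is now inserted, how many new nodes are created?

Walking "11101" from the root, the first 4 characters ("1110") follow existing edges; "1" is the first miss.
So 5 − 4 = 1 new nodes.

1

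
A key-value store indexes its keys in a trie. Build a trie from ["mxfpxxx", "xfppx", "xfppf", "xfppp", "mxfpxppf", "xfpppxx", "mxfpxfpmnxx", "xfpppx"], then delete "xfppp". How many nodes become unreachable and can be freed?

A node on "xfppp"'s path can go only if nothing else ends at it or branches off below it.
Every node on "xfppp" is still needed (e.g. by "xfpppxx"), so nothing is freed.
Nodes removed: 0

0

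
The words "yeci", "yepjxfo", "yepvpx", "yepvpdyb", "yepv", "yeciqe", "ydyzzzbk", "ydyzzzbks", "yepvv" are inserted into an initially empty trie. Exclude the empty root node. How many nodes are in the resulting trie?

Trie structure (* marks end of a word):
(root)
└─ y
   ├─ d
   │  └─ y
   │     └─ z
   │        └─ z
   │           └─ z
   │              └─ b
   │                 └─ k *
   │                    └─ s *
   └─ e
      ├─ c
      │  └─ i *
      │     └─ q
      │        └─ e *
      └─ p
         ├─ j
         │  └─ x
         │     └─ f
         │        └─ o *
         └─ v *
            ├─ p
            │  ├─ d
            │  │  └─ y
            │  │     └─ b *
            │  └─ x *
            └─ v *
Counting every labelled node above: 26.

26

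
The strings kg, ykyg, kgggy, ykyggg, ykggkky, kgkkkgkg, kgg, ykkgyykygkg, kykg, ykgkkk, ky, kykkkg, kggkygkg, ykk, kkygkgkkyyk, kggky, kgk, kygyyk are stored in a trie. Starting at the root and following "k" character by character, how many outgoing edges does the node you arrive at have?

Walk "k" from the root, arriving at one node.
Characters that immediately follow "k" among the stored strings: {g, k, y}.
That node has 3 child edges.

3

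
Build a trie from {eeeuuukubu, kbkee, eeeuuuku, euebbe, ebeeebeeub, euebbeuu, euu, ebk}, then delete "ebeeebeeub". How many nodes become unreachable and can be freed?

8

A node on "ebeeebeeub"'s path can go only if nothing else ends at it or branches off below it.
The suffix "eeebeeub" (8 nodes) is used only by "ebeeebeeub"; the node for "eb" still has the child "k", so pruning stops there.
Nodes removed: 8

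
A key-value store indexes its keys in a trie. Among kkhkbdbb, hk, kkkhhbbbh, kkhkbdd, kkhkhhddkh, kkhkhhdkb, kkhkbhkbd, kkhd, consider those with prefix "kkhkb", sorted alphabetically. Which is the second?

Words with prefix "kkhkb", in lexicographic order: "kkhkbdbb", "kkhkbdd", "kkhkbhkbd"
Position 2: kkhkbdd

kkhkbdd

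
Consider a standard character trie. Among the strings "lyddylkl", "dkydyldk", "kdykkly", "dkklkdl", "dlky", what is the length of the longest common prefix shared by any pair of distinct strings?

2

Look for the deepest trie node that still has at least two words in its subtree.
e.g. "dkklkdl" and "dkydyldk" share the prefix "dk" of length 2; no pair shares a longer one.
Longest shared-prefix length: 2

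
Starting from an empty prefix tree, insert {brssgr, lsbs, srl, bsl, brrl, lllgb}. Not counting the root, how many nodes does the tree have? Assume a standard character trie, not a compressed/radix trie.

For each word, the new-node count is its length minus the longest prefix already in the trie:
  "brssgr" → 6 new (b, r, s, s, g, r)
  "lsbs" → 4 new (l, s, b, s)
  "srl" → 3 new (s, r, l)
  "bsl" → prefix "b" already present; 2 new (s, l)
  "brrl" → prefix "br" already present; 2 new (r, l)
  "lllgb" → prefix "l" already present; 4 new (l, l, g, b)
Total nodes = 6 + 4 + 3 + 2 + 2 + 4 = 21

21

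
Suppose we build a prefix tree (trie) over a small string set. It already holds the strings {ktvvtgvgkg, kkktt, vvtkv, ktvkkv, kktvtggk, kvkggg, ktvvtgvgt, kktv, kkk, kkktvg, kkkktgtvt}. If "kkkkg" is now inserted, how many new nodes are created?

The longest prefix of "kkkkg" already in the trie is "kkkk" (length 4).
Each of the 1 remaining characters creates one node.

1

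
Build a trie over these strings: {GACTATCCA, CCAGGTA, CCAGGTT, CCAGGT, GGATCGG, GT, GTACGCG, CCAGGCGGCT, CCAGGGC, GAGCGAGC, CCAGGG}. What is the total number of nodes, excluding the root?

42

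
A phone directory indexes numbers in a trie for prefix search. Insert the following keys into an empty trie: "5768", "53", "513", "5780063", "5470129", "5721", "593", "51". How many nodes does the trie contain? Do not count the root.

22

Trace insertions, counting only characters that open a new branch:
  "5768" → 4 new (5, 7, 6, 8)
  "53" → prefix "5" already present; 1 new (3)
  "513" → prefix "5" already present; 2 new (1, 3)
  "5780063" → prefix "57" already present; 5 new (8, 0, 0, 6, 3)
  "5470129" → prefix "5" already present; 6 new (4, 7, 0, 1, 2, 9)
  "5721" → prefix "57" already present; 2 new (2, 1)
  "593" → prefix "5" already present; 2 new (9, 3)
  "51" → prefix "51" already present; 0 new (none)
Total nodes = 4 + 1 + 2 + 5 + 6 + 2 + 2 + 0 = 22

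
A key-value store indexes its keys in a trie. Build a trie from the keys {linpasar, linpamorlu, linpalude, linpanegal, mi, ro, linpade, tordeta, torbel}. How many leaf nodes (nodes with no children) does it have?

9

Leaves are exactly the stored words that no other stored word extends.
Those words: "linpade", "linpalude", "linpamorlu", "linpanegal", "linpasar", "mi", "ro", "torbel", "tordeta"
Leaf count: 9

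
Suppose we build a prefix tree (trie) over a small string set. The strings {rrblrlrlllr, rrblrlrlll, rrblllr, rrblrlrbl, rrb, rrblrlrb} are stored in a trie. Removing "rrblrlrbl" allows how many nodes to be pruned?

A node on "rrblrlrbl"'s path can go only if nothing else ends at it or branches off below it.
The suffix "l" (1 node) is used only by "rrblrlrbl"; "rrblrlrb" is itself a stored word, so pruning stops there.
Nodes removed: 1

1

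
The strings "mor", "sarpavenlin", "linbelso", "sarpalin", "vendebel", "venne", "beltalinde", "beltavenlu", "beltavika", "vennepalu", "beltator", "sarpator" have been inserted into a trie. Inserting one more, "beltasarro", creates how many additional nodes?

5

Walking "beltasarro" from the root, the first 5 characters ("belta") follow existing edges; "s" is the first miss.
So 10 − 5 = 5 new nodes.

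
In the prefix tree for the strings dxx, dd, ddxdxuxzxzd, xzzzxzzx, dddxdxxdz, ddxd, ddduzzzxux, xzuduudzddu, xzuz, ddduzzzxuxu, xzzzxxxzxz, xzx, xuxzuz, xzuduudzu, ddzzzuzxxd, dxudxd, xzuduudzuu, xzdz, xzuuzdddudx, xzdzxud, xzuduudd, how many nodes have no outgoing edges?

16

A leaf is a node with no children — equivalently, the end of a word that is not a proper prefix of any other stored word.
Those words: "ddduzzzxuxu", "dddxdxxdz", "ddxdxuxzxzd", "ddzzzuzxxd", "dxudxd", "dxx", "xuxzuz", "xzdzxud", "xzuduudd", "xzuduudzddu", "xzuduudzuu", "xzuuzdddudx", "xzuz", "xzx", "xzzzxxxzxz", "xzzzxzzx"
Leaf count: 16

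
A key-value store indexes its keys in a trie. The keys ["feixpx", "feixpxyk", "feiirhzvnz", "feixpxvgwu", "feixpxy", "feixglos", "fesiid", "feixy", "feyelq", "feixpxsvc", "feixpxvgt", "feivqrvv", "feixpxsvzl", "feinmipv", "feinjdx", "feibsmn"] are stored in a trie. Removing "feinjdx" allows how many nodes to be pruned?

3

A node on "feinjdx"'s path can go only if nothing else ends at it or branches off below it.
The suffix "jdx" (3 nodes) is used only by "feinjdx"; the node for "fein" still has the child "m", so pruning stops there.
Nodes removed: 3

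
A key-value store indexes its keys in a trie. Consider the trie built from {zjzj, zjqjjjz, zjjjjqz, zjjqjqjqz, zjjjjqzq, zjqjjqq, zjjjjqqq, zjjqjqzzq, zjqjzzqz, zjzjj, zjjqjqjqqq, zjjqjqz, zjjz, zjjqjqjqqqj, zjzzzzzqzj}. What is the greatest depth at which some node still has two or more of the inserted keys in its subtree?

10

The deepest shared node is where two words last agree before diverging.
e.g. "zjjqjqjqqq" and "zjjqjqjqqqj" share the prefix "zjjqjqjqqq" of length 10; no pair shares a longer one.
Longest shared-prefix length: 10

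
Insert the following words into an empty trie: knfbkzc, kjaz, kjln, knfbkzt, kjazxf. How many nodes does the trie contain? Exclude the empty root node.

15

Trie structure (* marks end of a word):
(root)
└─ k
   ├─ j
   │  ├─ a
   │  │  └─ z *
   │  │     └─ x
   │  │        └─ f *
   │  └─ l
   │     └─ n *
   └─ n
      └─ f
         └─ b
            └─ k
               └─ z
                  ├─ c *
                  └─ t *
Counting every labelled node above: 15.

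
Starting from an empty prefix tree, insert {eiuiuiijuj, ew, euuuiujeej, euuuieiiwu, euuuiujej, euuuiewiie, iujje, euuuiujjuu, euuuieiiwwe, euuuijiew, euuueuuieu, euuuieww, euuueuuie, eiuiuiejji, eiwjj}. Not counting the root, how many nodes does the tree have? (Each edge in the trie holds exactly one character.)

Trace insertions, counting only characters that open a new branch:
  "eiuiuiijuj" → 10 new (e, i, u, i, u, i, i, j, u, j)
  "ew" → prefix "e" already present; 1 new (w)
  "euuuiujeej" → prefix "e" already present; 9 new (u, u, u, i, u, j, e, e, j)
  "euuuieiiwu" → prefix "euuui" already present; 5 new (e, i, i, w, u)
  "euuuiujej" → prefix "euuuiuje" already present; 1 new (j)
  "euuuiewiie" → prefix "euuuie" already present; 4 new (w, i, i, e)
  "iujje" → 5 new (i, u, j, j, e)
  "euuuiujjuu" → prefix "euuuiuj" already present; 3 new (j, u, u)
  "euuuieiiwwe" → prefix "euuuieiiw" already present; 2 new (w, e)
  "euuuijiew" → prefix "euuui" already present; 4 new (j, i, e, w)
  "euuueuuieu" → prefix "euuu" already present; 6 new (e, u, u, i, e, u)
  "euuuieww" → prefix "euuuiew" already present; 1 new (w)
  "euuueuuie" → prefix "euuueuuie" already present; 0 new (none)
  "eiuiuiejji" → prefix "eiuiui" already present; 4 new (e, j, j, i)
  "eiwjj" → prefix "ei" already present; 3 new (w, j, j)
Total nodes = 10 + 1 + 9 + 5 + 1 + 4 + 5 + 3 + 2 + 4 + 6 + 1 + 0 + 4 + 3 = 58

58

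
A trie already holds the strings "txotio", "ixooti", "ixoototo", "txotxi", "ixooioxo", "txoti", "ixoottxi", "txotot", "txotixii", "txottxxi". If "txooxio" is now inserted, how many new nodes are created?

The longest prefix of "txooxio" already in the trie is "txo" (length 3).
New nodes needed: |"txooxio"| − 3 = 7 − 3 = 4.

4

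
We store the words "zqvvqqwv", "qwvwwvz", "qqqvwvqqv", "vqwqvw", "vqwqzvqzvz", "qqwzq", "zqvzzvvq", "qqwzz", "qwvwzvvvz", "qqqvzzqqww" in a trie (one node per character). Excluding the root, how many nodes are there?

55

Count nodes per top-level branch (shared prefixes stored once):
  'q'-branch (qqqvwvqqv, qqqvzzqqww, qqwzq, qqwzz, qwvwwvz, qwvwzvvvz): 30 nodes
  'v'-branch (vqwqvw, vqwqzvqzvz): 12 nodes
  'z'-branch (zqvvqqwv, zqvzzvvq): 13 nodes
Sum: 55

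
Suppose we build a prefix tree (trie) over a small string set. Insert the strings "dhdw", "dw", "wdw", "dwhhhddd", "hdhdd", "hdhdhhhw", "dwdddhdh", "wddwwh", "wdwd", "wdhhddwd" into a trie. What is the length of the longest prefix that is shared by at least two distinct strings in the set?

Look for the deepest trie node that still has at least two words in its subtree.
e.g. "hdhdd" and "hdhdhhhw" share the prefix "hdhd" of length 4; no pair shares a longer one.
Longest shared-prefix length: 4

4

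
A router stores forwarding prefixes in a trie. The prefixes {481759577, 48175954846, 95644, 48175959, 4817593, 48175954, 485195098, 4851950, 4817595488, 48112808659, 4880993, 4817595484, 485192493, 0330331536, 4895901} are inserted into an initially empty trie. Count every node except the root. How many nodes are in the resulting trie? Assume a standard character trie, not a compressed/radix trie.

60

Insert word by word; a character creates a node only if that edge doesn't already exist:
  "481759577" → 9 new (4, 8, 1, 7, 5, 9, 5, 7, 7)
  "48175954846" → prefix "4817595" already present; 4 new (4, 8, 4, 6)
  "95644" → 5 new (9, 5, 6, 4, 4)
  "48175959" → prefix "4817595" already present; 1 new (9)
  "4817593" → prefix "481759" already present; 1 new (3)
  "48175954" → prefix "48175954" already present; 0 new (none)
  "485195098" → prefix "48" already present; 7 new (5, 1, 9, 5, 0, 9, 8)
  "4851950" → prefix "4851950" already present; 0 new (none)
  "4817595488" → prefix "481759548" already present; 1 new (8)
  "48112808659" → prefix "481" already present; 8 new (1, 2, 8, 0, 8, 6, 5, 9)
  "4880993" → prefix "48" already present; 5 new (8, 0, 9, 9, 3)
  "4817595484" → prefix "4817595484" already present; 0 new (none)
  "485192493" → prefix "48519" already present; 4 new (2, 4, 9, 3)
  "0330331536" → 10 new (0, 3, 3, 0, 3, 3, 1, 5, 3, 6)
  "4895901" → prefix "48" already present; 5 new (9, 5, 9, 0, 1)
Total nodes = 9 + 4 + 5 + 1 + 1 + 0 + 7 + 0 + 1 + 8 + 5 + 0 + 4 + 10 + 5 = 60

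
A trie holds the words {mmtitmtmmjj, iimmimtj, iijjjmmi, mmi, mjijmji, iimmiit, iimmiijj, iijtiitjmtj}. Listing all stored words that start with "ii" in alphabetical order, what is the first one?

Filter for "ii…" and sort: "iijjjmmi", "iijtiitjmtj", "iimmiijj", "iimmiit", "iimmimtj"
Position 1: iijjjmmi

iijjjmmi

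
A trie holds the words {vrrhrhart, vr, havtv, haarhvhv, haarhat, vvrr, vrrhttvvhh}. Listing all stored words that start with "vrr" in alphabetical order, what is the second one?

Words with prefix "vrr", in lexicographic order: "vrrhrhart", "vrrhttvvhh"
The 2nd is vrrhttvvhh.

vrrhttvvhh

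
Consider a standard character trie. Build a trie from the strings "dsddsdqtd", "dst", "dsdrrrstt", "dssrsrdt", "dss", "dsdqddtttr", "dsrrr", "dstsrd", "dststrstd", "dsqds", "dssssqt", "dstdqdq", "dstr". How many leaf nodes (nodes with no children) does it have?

Leaves are exactly the stored words that no other stored word extends.
Those words: "dsddsdqtd", "dsdqddtttr", "dsdrrrstt", "dsqds", "dsrrr", "dssrsrdt", "dssssqt", "dstdqdq", "dstr", "dstsrd", "dststrstd"
Leaf count: 11

11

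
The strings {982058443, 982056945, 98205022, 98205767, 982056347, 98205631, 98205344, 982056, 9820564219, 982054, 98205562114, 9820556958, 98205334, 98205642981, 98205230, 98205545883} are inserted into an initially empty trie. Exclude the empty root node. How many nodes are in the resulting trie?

Insert word by word; a character creates a node only if that edge doesn't already exist:
  "982058443" → 9 new (9, 8, 2, 0, 5, 8, 4, 4, 3)
  "982056945" → prefix "98205" already present; 4 new (6, 9, 4, 5)
  "98205022" → prefix "98205" already present; 3 new (0, 2, 2)
  "98205767" → prefix "98205" already present; 3 new (7, 6, 7)
  "982056347" → prefix "982056" already present; 3 new (3, 4, 7)
  "98205631" → prefix "9820563" already present; 1 new (1)
  "98205344" → prefix "98205" already present; 3 new (3, 4, 4)
  "982056" → prefix "982056" already present; 0 new (none)
  "9820564219" → prefix "982056" already present; 4 new (4, 2, 1, 9)
  "982054" → prefix "98205" already present; 1 new (4)
  "98205562114" → prefix "98205" already present; 6 new (5, 6, 2, 1, 1, 4)
  "9820556958" → prefix "9820556" already present; 3 new (9, 5, 8)
  "98205334" → prefix "982053" already present; 2 new (3, 4)
  "98205642981" → prefix "98205642" already present; 3 new (9, 8, 1)
  "98205230" → prefix "98205" already present; 3 new (2, 3, 0)
  "98205545883" → prefix "982055" already present; 5 new (4, 5, 8, 8, 3)
Total nodes = 9 + 4 + 3 + 3 + 3 + 1 + 3 + 0 + 4 + 1 + 6 + 3 + 2 + 3 + 3 + 5 = 53

53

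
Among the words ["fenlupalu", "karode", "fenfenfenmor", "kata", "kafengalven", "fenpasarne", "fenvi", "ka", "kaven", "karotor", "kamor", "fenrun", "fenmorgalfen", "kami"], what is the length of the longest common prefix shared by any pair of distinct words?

4

Look for the deepest trie node that still has at least two words in its subtree.
e.g. "karode" and "karotor" share the prefix "karo" of length 4; no pair shares a longer one.
Longest shared-prefix length: 4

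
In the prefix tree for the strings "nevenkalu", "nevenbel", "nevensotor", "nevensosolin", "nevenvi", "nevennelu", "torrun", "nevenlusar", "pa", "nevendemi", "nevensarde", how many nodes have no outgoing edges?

Leaves are exactly the stored words that no other stored word extends.
Those words: "nevenbel", "nevendemi", "nevenkalu", "nevenlusar", "nevennelu", "nevensarde", "nevensosolin", "nevensotor", "nevenvi", "pa", "torrun"
Leaf count: 11

11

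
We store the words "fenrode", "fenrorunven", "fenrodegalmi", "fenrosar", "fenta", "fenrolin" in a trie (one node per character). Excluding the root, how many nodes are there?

26

Trie structure (* marks end of a word):
(root)
└─ f
   └─ e
      └─ n
         ├─ r
         │  └─ o
         │     ├─ d
         │     │  └─ e *
         │     │     └─ g
         │     │        └─ a
         │     │           └─ l
         │     │              └─ m
         │     │                 └─ i *
         │     ├─ l
         │     │  └─ i
         │     │     └─ n *
         │     ├─ r
         │     │  └─ u
         │     │     └─ n
         │     │        └─ v
         │     │           └─ e
         │     │              └─ n *
         │     └─ s
         │        └─ a
         │           └─ r *
         └─ t
            └─ a *
Counting every labelled node above: 26.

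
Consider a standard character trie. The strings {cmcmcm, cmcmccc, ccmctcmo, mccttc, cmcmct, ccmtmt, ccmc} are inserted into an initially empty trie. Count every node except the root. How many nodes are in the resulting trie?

25

For each word, the new-node count is its length minus the longest prefix already in the trie:
  "cmcmcm" → 6 new (c, m, c, m, c, m)
  "cmcmccc" → prefix "cmcmc" already present; 2 new (c, c)
  "ccmctcmo" → prefix "c" already present; 7 new (c, m, c, t, c, m, o)
  "mccttc" → 6 new (m, c, c, t, t, c)
  "cmcmct" → prefix "cmcmc" already present; 1 new (t)
  "ccmtmt" → prefix "ccm" already present; 3 new (t, m, t)
  "ccmc" → prefix "ccmc" already present; 0 new (none)
Total nodes = 6 + 2 + 7 + 6 + 1 + 3 + 0 = 25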